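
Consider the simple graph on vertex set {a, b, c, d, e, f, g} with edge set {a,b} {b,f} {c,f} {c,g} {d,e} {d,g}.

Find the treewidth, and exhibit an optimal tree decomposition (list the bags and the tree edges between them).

The largest bag has 2 vertices, giving width 1; this decomposition certifies tw(G) ≤ 1. G has an edge, so its treewidth is at least 1. Therefore the treewidth is 1.

Treewidth 1.
Bags: B1 = {a, b}  B2 = {b, f}  B3 = {c, f}  B4 = {c, g}  B5 = {d, g}  B6 = {d, e}
Tree: B1–B2, B2–B3, B3–B4, B4–B5, B5–B6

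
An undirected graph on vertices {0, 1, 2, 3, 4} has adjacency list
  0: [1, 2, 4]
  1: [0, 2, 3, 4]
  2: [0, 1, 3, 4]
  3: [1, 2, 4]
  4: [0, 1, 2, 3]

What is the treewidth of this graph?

A width-3 tree decomposition is:
Bags: B1 = {1, 2, 3, 4}  B2 = {0, 1, 2, 4}
Tree: B1–B2
Each bag holds 4 vertices, so the decomposition has width 3, which upper-bounds the treewidth. Conversely, {0, 1, 2, 4} is a clique of size 4, and the vertices of any clique must share a bag in every tree decomposition; so some bag has ≥ 4 vertices and tw(G) ≥ 3. Therefore the treewidth is 3.

3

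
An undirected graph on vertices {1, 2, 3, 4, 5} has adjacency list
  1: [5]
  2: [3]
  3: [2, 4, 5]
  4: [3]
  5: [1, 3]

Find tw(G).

1

A width-1 tree decomposition is:
Bags: B1 = {3, 4}  B2 = {3, 5}  B3 = {2, 3}  B4 = {1, 5}
Tree: B1–B2, B2–B3, B2–B4
Each bag holds 2 vertices, so the decomposition has width 1, which upper-bounds the treewidth. G has an edge, so its treewidth is at least 1. Combining the bounds, tw(G) = 1.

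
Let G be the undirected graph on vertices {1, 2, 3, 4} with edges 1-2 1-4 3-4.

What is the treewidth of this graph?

1

A width-1 tree decomposition is:
Bags: B1 = {3, 4}  B2 = {1, 4}  B3 = {1, 2}
Tree: B1–B2, B2–B3
The largest bag has 2 vertices, giving width 1; this decomposition certifies tw(G) ≤ 1. G has an edge, so its treewidth is at least 1. The upper and lower bounds meet at 1, so that is the treewidth.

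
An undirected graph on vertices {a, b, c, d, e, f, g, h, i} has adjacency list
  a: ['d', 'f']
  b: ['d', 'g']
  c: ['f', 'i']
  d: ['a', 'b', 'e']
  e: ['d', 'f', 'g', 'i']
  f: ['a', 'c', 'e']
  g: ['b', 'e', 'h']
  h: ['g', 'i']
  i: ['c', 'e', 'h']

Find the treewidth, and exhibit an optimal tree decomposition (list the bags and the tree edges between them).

The largest bag has 4 vertices, giving width 3; this decomposition certifies tw(G) ≤ 3. For the lower bound: the 4 vertex sets {a,b,d}, {g}, {e}, {c,f,h,i} are disjoint, each induces a connected subgraph, and every pair is joined by at least one edge of G. Contracting each set to a single vertex therefore yields K_{4} as a minor, and since treewidth is minor-monotone, tw(G) ≥ tw(K_{4}) = 3. Therefore the treewidth is 3.

Treewidth 3.
One optimal decomposition is:
Bags: B1 = {a, b, d, g}  B2 = {a, d, e, g}  B3 = {a, e, f, g}  B4 = {e, f, g, h}  B5 = {e, f, h, i}  B6 = {c, f, h, i}
Tree: B1–B2, B2–B3, B3–B4, B4–B5, B5–B6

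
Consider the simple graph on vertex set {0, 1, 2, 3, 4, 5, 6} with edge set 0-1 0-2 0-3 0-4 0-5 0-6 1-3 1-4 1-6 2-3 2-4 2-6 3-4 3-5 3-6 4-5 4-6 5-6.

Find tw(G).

A width-4 tree decomposition is:
Bags: B1 = {0, 3, 4, 5, 6}  B2 = {0, 2, 3, 4, 6}  B3 = {0, 1, 3, 4, 6}
Tree: B1–B2, B1–B3
Every bag has size at most 5, so the width is 5 − 1 = 4 and tw(G) ≤ 4. On the other hand G contains the 5-clique {0, 1, 3, 4, 6}. A clique must lie in a single bag of any decomposition, so no decomposition can have width below 4. Combining the bounds, tw(G) = 4.

4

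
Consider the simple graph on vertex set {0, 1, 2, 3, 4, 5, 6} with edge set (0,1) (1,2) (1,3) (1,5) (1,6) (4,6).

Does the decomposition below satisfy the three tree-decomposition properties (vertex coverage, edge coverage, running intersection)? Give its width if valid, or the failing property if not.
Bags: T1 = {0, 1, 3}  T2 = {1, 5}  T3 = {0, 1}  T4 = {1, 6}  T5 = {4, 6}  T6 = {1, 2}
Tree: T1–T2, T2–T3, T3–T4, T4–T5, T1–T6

No — bags containing vertex 0 are not connected in the tree.

A tree decomposition must satisfy three properties: every vertex lies in some bag; for every edge, both endpoints lie together in some bag; and for every vertex, the bags containing it form a connected subtree. Here bags containing vertex 0 are not connected in the tree, so the decomposition is invalid.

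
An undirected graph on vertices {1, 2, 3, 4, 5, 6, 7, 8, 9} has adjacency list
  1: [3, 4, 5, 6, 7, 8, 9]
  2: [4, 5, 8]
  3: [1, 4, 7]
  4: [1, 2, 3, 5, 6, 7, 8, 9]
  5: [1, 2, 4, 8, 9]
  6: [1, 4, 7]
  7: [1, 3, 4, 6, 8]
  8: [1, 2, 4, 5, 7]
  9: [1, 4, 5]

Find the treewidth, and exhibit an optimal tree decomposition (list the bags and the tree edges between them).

Treewidth 3.
One optimal decomposition is:
Bags: B1 = {1, 4, 6, 7}  B2 = {1, 3, 4, 7}  B3 = {1, 4, 7, 8}  B4 = {1, 4, 5, 8}  B5 = {1, 4, 5, 9}  B6 = {2, 4, 5, 8}
Tree: B1–B2, B1–B3, B3–B4, B4–B5, B4–B6

Each bag holds 4 vertices, so the decomposition has width 3, which upper-bounds the treewidth. Conversely, {1, 4, 5, 9} is a clique of size 4, and the vertices of any clique must share a bag in every tree decomposition; so some bag has ≥ 4 vertices and tw(G) ≥ 3. Combining the bounds, tw(G) = 3.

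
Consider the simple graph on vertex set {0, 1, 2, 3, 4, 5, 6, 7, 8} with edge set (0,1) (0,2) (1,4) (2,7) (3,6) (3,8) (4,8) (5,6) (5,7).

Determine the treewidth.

2

A width-2 tree decomposition is:
Bags: B1 = {3, 6, 8}  B2 = {5, 6, 8}  B3 = {5, 7, 8}  B4 = {2, 7, 8}  B5 = {0, 2, 8}  B6 = {0, 1, 8}  B7 = {1, 4, 8}
Tree: B1–B2, B2–B3, B3–B4, B4–B5, B5–B6, B6–B7
The largest bag has 3 vertices, giving width 2; this decomposition certifies tw(G) ≤ 2. Since 8–3–6–5–7–2–0–1–4–8 is a cycle in G, G is not acyclic. Forests are exactly the graphs of treewidth ≤ 1, so tw(G) ≥ 2. Combining the bounds, tw(G) = 2.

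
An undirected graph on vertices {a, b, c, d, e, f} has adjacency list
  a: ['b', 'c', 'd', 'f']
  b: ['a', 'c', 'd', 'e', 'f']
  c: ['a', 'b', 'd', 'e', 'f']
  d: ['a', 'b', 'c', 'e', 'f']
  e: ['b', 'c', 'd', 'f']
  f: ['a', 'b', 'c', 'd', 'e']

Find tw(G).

4

A width-4 tree decomposition is:
Bags: B1 = {a, b, c, d, f}  B2 = {b, c, d, e, f}
Tree: B1–B2
The largest bag has 5 vertices, giving width 4; this decomposition certifies tw(G) ≤ 4. Conversely, {b, c, d, e, f} is a clique of size 5, and the vertices of any clique must share a bag in every tree decomposition; so some bag has ≥ 5 vertices and tw(G) ≥ 4. Combining the bounds, tw(G) = 4.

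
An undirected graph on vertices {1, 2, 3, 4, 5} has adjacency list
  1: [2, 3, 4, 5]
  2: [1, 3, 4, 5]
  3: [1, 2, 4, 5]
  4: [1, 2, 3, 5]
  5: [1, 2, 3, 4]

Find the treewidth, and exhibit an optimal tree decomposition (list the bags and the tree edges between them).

A single bag containing all 5 vertices is trivially a valid decomposition of width 4. Conversely, {1, 2, 3, 4, 5} is a clique of size 5, and the vertices of any clique must share a bag in every tree decomposition; so some bag has ≥ 5 vertices and tw(G) ≥ 4. Hence tw(G) = 4 exactly.

Treewidth 4.
Bags: B1 = {1, 2, 3, 4, 5}
Tree: (single bag)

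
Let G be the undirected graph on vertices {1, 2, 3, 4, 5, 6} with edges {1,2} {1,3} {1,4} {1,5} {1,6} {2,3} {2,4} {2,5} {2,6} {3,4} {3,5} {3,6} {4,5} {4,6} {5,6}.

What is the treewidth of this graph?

A width-5 tree decomposition is:
Bags: B1 = {1, 2, 3, 4, 5, 6}
Tree: (single bag)
A single bag containing all 6 vertices is trivially a valid decomposition of width 5. Conversely, {1, 2, 3, 4, 5, 6} is a clique of size 6, and the vertices of any clique must share a bag in every tree decomposition; so some bag has ≥ 6 vertices and tw(G) ≥ 5. The upper and lower bounds meet at 5, so that is the treewidth.

5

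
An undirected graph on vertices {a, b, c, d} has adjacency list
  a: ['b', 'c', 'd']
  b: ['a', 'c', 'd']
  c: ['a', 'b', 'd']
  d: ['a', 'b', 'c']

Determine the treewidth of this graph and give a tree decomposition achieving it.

With just one bag of size 4, the width is 4 − 1 = 3, so tw(G) ≤ 3. For the lower bound, the 4 vertices {a, b, c, d} are pairwise adjacent, and any tree decomposition puts a clique entirely inside one bag — forcing width ≥ 3. The upper and lower bounds meet at 3, so that is the treewidth.

Treewidth 3.
One optimal decomposition is:
Bags: B1 = {a, b, c, d}
Tree: (single bag)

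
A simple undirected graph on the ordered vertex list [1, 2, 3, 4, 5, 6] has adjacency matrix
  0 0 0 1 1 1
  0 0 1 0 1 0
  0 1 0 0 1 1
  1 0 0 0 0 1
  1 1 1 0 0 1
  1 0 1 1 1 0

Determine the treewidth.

A width-2 tree decomposition is:
Bags: B1 = {1, 5, 6}  B2 = {1, 4, 6}  B3 = {3, 5, 6}  B4 = {2, 3, 5}
Tree: B1–B2, B1–B3, B3–B4
Each bag holds 3 vertices, so the decomposition has width 2, which upper-bounds the treewidth. Conversely, {1, 4, 6} is a clique of size 3, and the vertices of any clique must share a bag in every tree decomposition; so some bag has ≥ 3 vertices and tw(G) ≥ 2. Hence tw(G) = 2 exactly.

2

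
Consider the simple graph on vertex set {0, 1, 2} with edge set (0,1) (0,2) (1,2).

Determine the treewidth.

2

A width-2 tree decomposition is:
Bags: B1 = {0, 1, 2}
Tree: (single bag)
With just one bag of size 3, the width is 3 − 1 = 2, so tw(G) ≤ 2. On the other hand G contains the 3-clique {0, 1, 2}. A clique must lie in a single bag of any decomposition, so no decomposition can have width below 2. Hence tw(G) = 2 exactly.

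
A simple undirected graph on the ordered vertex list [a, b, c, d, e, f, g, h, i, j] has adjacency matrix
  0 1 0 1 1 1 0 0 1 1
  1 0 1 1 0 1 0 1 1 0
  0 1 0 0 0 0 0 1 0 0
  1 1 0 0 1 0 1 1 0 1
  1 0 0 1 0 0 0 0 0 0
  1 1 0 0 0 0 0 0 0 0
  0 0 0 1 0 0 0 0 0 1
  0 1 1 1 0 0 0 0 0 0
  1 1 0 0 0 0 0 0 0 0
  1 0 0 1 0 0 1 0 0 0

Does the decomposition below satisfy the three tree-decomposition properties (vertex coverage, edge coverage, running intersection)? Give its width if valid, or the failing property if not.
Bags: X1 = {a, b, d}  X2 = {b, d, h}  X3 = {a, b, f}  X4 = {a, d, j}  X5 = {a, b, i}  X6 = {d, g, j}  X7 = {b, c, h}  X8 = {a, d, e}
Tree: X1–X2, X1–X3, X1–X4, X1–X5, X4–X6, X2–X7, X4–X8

Every vertex of G appears in some bag (union = {a, b, c, d, e, f, g, h, i, j}); every edge is covered by a bag; and for each vertex v the set of bags containing v is connected in the bag tree. The decomposition is therefore valid. The largest bag has 3 vertices, so the width is 2.

Yes; width 2.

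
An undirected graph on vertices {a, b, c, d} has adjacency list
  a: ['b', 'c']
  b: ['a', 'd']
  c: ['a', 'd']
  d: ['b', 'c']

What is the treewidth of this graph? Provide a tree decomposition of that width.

Every bag has size at most 3, so the width is 3 − 1 = 2 and tw(G) ≤ 2. Since c–a–b–d–c is a cycle in G, G is not acyclic. Forests are exactly the graphs of treewidth ≤ 1, so tw(G) ≥ 2. Combining the bounds, tw(G) = 2.

Treewidth 2.
Bags: B1 = {a, b, c}  B2 = {b, c, d}
Tree: B1–B2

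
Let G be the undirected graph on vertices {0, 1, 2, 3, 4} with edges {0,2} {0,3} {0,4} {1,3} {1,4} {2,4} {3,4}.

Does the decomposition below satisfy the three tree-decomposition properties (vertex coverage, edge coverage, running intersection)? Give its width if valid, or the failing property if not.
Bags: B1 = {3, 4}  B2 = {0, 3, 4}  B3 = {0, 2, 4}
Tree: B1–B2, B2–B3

No — vertex 1 appears in no bag.

A tree decomposition must satisfy three properties: every vertex lies in some bag; for every edge, both endpoints lie together in some bag; and for every vertex, the bags containing it form a connected subtree. Here vertex 1 appears in no bag, so the decomposition is invalid.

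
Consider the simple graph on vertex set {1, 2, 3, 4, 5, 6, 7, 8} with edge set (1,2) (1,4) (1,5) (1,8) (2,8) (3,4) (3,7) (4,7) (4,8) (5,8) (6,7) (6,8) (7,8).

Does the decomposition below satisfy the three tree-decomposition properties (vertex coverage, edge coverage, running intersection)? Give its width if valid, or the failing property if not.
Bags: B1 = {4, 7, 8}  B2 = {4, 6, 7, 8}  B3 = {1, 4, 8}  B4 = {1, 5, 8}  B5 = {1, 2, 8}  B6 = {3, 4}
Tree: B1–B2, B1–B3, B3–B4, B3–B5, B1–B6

No — edge (7,3) lies in no bag.

A tree decomposition must satisfy three properties: every vertex lies in some bag; for every edge, both endpoints lie together in some bag; and for every vertex, the bags containing it form a connected subtree. Here edge (7,3) lies in no bag, so the decomposition is invalid.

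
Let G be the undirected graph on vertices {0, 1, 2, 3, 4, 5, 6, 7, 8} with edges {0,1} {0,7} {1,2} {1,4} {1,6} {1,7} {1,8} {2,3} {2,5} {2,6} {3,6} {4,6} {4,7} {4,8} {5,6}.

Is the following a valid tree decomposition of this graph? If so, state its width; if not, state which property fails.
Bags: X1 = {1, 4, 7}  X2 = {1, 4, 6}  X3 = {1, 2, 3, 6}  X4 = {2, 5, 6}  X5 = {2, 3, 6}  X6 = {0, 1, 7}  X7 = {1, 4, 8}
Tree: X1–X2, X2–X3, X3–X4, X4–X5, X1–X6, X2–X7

No — bags containing vertex 3 are not connected in the tree.

A tree decomposition must satisfy three properties: every vertex lies in some bag; for every edge, both endpoints lie together in some bag; and for every vertex, the bags containing it form a connected subtree. Here bags containing vertex 3 are not connected in the tree, so the decomposition is invalid.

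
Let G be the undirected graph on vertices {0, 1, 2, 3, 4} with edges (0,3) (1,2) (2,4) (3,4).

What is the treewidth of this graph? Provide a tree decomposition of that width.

Each bag holds 2 vertices, so the decomposition has width 1, which upper-bounds the treewidth. Since G has at least one edge (e.g. 3–4), it is not an edgeless graph, so tw(G) ≥ 1. Therefore the treewidth is 1.

Treewidth 1.
One such decomposition:
Bags: B1 = {3, 4}  B2 = {2, 4}  B3 = {0, 3}  B4 = {1, 2}
Tree: B1–B2, B1–B3, B2–B4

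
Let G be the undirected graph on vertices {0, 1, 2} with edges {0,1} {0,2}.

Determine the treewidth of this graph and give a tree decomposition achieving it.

Treewidth 1.
One optimal decomposition is:
Bags: B1 = {0, 2}  B2 = {0, 1}
Tree: B1–B2

Every bag has size at most 2, so the width is 2 − 1 = 1 and tw(G) ≤ 1. Since G has at least one edge (e.g. 2–0), it is not an edgeless graph, so tw(G) ≥ 1. Therefore the treewidth is 1.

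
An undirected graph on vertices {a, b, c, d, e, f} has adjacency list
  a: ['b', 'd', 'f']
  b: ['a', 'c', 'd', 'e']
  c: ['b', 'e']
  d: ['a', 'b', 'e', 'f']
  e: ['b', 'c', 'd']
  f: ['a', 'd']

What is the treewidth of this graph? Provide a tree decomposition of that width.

Treewidth 2.
One such decomposition:
Bags: B1 = {a, d, f}  B2 = {a, b, d}  B3 = {b, d, e}  B4 = {b, c, e}
Tree: B1–B2, B2–B3, B3–B4

Each bag holds 3 vertices, so the decomposition has width 2, which upper-bounds the treewidth. For the lower bound, the 3 vertices {b, d, e} are pairwise adjacent, and any tree decomposition puts a clique entirely inside one bag — forcing width ≥ 2. The upper and lower bounds meet at 2, so that is the treewidth.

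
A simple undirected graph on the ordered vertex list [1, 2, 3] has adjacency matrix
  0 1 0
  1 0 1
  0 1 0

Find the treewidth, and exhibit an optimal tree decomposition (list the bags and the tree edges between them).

The largest bag has 2 vertices, giving width 1; this decomposition certifies tw(G) ≤ 1. Any graph with an edge has treewidth ≥ 1, and G has the edge 1–2. Therefore the treewidth is 1.

Treewidth 1.
One optimal decomposition is:
Bags: B1 = {1, 2}  B2 = {2, 3}
Tree: B1–B2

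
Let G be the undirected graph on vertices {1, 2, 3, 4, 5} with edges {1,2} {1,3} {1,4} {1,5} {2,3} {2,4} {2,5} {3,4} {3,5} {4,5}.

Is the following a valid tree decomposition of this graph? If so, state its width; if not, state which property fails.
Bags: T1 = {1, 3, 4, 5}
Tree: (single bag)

No — vertex 2 appears in no bag.

A tree decomposition must satisfy three properties: every vertex lies in some bag; for every edge, both endpoints lie together in some bag; and for every vertex, the bags containing it form a connected subtree. Here vertex 2 appears in no bag, so the decomposition is invalid.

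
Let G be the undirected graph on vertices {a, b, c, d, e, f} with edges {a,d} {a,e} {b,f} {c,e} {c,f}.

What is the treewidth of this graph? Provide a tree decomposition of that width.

Treewidth 1.
One optimal decomposition is:
Bags: B1 = {a, d}  B2 = {a, e}  B3 = {c, e}  B4 = {c, f}  B5 = {b, f}
Tree: B1–B2, B2–B3, B3–B4, B4–B5

Each bag holds 2 vertices, so the decomposition has width 1, which upper-bounds the treewidth. G has an edge, so its treewidth is at least 1. Hence tw(G) = 1 exactly.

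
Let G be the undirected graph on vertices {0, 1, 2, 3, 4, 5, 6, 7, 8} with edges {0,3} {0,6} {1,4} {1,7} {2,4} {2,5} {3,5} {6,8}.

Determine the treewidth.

A width-1 tree decomposition is:
Bags: B1 = {1, 7}  B2 = {1, 4}  B3 = {2, 4}  B4 = {2, 5}  B5 = {3, 5}  B6 = {0, 3}  B7 = {0, 6}  B8 = {6, 8}
Tree: B1–B2, B2–B3, B3–B4, B4–B5, B5–B6, B6–B7, B7–B8
The largest bag has 2 vertices, giving width 1; this decomposition certifies tw(G) ≤ 1. G has an edge, so its treewidth is at least 1. The upper and lower bounds meet at 1, so that is the treewidth.

1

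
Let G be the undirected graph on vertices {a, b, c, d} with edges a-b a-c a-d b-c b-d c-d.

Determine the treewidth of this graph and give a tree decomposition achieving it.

A single bag containing all 4 vertices is trivially a valid decomposition of width 3. Conversely, {a, b, c, d} is a clique of size 4, and the vertices of any clique must share a bag in every tree decomposition; so some bag has ≥ 4 vertices and tw(G) ≥ 3. Combining the bounds, tw(G) = 3.

Treewidth 3.
One optimal decomposition is:
Bags: B1 = {a, b, c, d}
Tree: (single bag)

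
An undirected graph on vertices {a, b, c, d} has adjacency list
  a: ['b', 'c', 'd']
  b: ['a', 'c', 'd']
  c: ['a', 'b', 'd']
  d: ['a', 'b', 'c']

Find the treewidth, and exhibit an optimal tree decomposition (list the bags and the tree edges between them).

With just one bag of size 4, the width is 4 − 1 = 3, so tw(G) ≤ 3. For the lower bound, the 4 vertices {a, b, c, d} are pairwise adjacent, and any tree decomposition puts a clique entirely inside one bag — forcing width ≥ 3. Hence tw(G) = 3 exactly.

Treewidth 3.
One such decomposition:
Bags: B1 = {a, b, c, d}
Tree: (single bag)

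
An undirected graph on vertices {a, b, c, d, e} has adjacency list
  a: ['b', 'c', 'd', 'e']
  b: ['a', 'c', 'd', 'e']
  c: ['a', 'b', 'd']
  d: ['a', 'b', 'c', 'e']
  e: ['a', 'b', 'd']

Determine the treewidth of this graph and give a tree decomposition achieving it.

Treewidth 3.
One optimal decomposition is:
Bags: B1 = {a, b, c, d}  B2 = {a, b, d, e}
Tree: B1–B2

Every bag has size at most 4, so the width is 4 − 1 = 3 and tw(G) ≤ 3. Conversely, {a, b, d, e} is a clique of size 4, and the vertices of any clique must share a bag in every tree decomposition; so some bag has ≥ 4 vertices and tw(G) ≥ 3. Hence tw(G) = 3 exactly.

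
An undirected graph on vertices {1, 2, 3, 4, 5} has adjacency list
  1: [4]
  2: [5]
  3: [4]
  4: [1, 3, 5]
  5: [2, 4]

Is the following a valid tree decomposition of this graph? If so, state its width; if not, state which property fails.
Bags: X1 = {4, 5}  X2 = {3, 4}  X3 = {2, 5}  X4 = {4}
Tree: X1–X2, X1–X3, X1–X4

No — vertex 1 appears in no bag.

A tree decomposition must satisfy three properties: every vertex lies in some bag; for every edge, both endpoints lie together in some bag; and for every vertex, the bags containing it form a connected subtree. Here vertex 1 appears in no bag, so the decomposition is invalid.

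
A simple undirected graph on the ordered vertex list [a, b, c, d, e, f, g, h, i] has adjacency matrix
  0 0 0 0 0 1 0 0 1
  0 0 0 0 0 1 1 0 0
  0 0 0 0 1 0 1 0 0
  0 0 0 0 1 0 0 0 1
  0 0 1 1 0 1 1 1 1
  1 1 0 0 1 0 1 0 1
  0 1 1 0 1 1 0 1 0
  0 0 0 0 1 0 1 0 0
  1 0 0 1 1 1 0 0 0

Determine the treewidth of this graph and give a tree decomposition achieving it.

Treewidth 2.
One optimal decomposition is:
Bags: B1 = {e, f, g}  B2 = {e, f, i}  B3 = {d, e, i}  B4 = {e, g, h}  B5 = {a, f, i}  B6 = {b, f, g}  B7 = {c, e, g}
Tree: B1–B2, B2–B3, B1–B4, B2–B5, B1–B6, B4–B7

Every bag has size at most 3, so the width is 3 − 1 = 2 and tw(G) ≤ 2. Conversely, {d, e, i} is a clique of size 3, and the vertices of any clique must share a bag in every tree decomposition; so some bag has ≥ 3 vertices and tw(G) ≥ 2. Combining the bounds, tw(G) = 2.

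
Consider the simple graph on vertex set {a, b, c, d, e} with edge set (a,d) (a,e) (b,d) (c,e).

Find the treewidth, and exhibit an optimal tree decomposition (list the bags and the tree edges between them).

Every bag has size at most 2, so the width is 2 − 1 = 1 and tw(G) ≤ 1. Since G has at least one edge (e.g. e–a), it is not an edgeless graph, so tw(G) ≥ 1. Combining the bounds, tw(G) = 1.

Treewidth 1.
One optimal decomposition is:
Bags: B1 = {a, e}  B2 = {c, e}  B3 = {a, d}  B4 = {b, d}
Tree: B1–B2, B1–B3, B3–B4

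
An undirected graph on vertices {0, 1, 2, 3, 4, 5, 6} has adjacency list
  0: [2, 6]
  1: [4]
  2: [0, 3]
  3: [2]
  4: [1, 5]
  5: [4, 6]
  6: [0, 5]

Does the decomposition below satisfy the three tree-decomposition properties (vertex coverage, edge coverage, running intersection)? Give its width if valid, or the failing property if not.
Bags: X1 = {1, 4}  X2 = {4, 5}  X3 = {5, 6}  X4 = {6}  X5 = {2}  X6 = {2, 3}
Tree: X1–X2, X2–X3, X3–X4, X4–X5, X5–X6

A tree decomposition must satisfy three properties: every vertex lies in some bag; for every edge, both endpoints lie together in some bag; and for every vertex, the bags containing it form a connected subtree. Here vertex 0 appears in no bag, so the decomposition is invalid.

No — vertex 0 appears in no bag.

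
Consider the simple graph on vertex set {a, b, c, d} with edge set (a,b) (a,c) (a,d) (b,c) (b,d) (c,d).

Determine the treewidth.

3

A width-3 tree decomposition is:
Bags: B1 = {a, b, c, d}
Tree: (single bag)
A single bag containing all 4 vertices is trivially a valid decomposition of width 3. For the lower bound, the 4 vertices {a, b, c, d} are pairwise adjacent, and any tree decomposition puts a clique entirely inside one bag — forcing width ≥ 3. Therefore the treewidth is 3.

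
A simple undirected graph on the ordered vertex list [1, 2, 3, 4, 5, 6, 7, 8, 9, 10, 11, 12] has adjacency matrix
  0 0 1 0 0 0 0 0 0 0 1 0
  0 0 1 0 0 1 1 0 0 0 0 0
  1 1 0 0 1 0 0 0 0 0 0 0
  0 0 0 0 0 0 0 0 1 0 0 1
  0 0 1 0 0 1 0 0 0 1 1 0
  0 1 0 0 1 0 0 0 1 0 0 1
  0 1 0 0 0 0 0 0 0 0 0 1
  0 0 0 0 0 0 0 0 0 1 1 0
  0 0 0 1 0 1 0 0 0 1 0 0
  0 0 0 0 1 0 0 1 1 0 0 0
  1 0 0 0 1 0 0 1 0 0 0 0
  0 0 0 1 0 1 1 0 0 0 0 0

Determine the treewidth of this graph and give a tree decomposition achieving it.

Treewidth 3.
One such decomposition:
Bags: B1 = {2, 4, 7, 12}  B2 = {2, 4, 6, 12}  B3 = {2, 4, 6, 9}  B4 = {2, 3, 6, 9}  B5 = {3, 5, 6, 9}  B6 = {3, 5, 9, 10}  B7 = {1, 3, 5, 10}  B8 = {1, 5, 10, 11}  B9 = {1, 8, 10, 11}
Tree: B1–B2, B2–B3, B3–B4, B4–B5, B5–B6, B6–B7, B7–B8, B8–B9

Every bag has size at most 4, so the width is 4 − 1 = 3 and tw(G) ≤ 3. For the lower bound: the 4 vertex sets {4,7,12}, {2}, {6}, {3,5,9,10} are disjoint, each induces a connected subgraph, and every pair is joined by at least one edge of G. Contracting each set to a single vertex therefore yields K_{4} as a minor, and since treewidth is minor-monotone, tw(G) ≥ tw(K_{4}) = 3. Hence tw(G) = 3 exactly.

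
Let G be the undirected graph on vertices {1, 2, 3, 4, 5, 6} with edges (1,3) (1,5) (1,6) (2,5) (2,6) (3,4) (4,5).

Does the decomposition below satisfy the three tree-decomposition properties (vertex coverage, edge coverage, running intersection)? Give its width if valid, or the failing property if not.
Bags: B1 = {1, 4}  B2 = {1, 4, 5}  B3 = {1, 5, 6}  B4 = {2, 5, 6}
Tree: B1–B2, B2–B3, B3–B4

A tree decomposition must satisfy three properties: every vertex lies in some bag; for every edge, both endpoints lie together in some bag; and for every vertex, the bags containing it form a connected subtree. Here vertex 3 appears in no bag, so the decomposition is invalid.

No — vertex 3 appears in no bag.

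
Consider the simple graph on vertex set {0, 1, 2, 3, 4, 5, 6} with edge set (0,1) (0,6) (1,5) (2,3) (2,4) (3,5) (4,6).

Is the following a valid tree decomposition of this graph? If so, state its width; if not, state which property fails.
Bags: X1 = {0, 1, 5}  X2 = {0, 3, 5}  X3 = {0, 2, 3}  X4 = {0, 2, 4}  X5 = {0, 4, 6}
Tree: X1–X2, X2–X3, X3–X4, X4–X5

Yes; width 2.

Every vertex of G appears in some bag (union = {0, 1, 2, 3, 4, 5, 6}); every edge is covered by a bag; and for each vertex v the set of bags containing v is connected in the bag tree. The decomposition is therefore valid. The largest bag has 3 vertices, so the width is 2.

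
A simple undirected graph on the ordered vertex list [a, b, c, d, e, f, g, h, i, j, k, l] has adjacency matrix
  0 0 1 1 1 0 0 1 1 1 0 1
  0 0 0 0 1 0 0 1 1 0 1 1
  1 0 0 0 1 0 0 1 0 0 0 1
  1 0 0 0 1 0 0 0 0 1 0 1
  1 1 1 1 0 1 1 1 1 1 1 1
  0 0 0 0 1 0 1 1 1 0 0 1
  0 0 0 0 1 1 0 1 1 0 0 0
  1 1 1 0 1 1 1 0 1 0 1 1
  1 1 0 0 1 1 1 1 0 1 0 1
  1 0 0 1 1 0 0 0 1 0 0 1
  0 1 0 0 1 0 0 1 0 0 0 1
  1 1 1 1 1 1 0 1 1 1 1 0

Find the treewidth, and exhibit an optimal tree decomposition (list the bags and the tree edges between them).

Each bag holds 5 vertices, so the decomposition has width 4, which upper-bounds the treewidth. On the other hand G contains the 5-clique {e, f, g, h, i}. A clique must lie in a single bag of any decomposition, so no decomposition can have width below 4. The upper and lower bounds meet at 4, so that is the treewidth.

Treewidth 4.
One optimal decomposition is:
Bags: B1 = {e, f, h, i, l}  B2 = {b, e, h, i, l}  B3 = {a, e, h, i, l}  B4 = {a, e, i, j, l}  B5 = {a, d, e, j, l}  B6 = {e, f, g, h, i}  B7 = {a, c, e, h, l}  B8 = {b, e, h, k, l}
Tree: B1–B2, B1–B3, B3–B4, B4–B5, B1–B6, B3–B7, B2–B8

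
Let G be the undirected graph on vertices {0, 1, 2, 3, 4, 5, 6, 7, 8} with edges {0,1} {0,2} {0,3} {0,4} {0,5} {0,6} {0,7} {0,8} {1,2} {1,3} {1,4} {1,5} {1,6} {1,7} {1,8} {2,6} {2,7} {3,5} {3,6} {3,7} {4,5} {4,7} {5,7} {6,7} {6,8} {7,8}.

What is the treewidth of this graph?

4

A width-4 tree decomposition is:
Bags: B1 = {0, 1, 3, 6, 7}  B2 = {0, 1, 2, 6, 7}  B3 = {0, 1, 3, 5, 7}  B4 = {0, 1, 4, 5, 7}  B5 = {0, 1, 6, 7, 8}
Tree: B1–B2, B1–B3, B3–B4, B2–B5
Every bag has size at most 5, so the width is 5 − 1 = 4 and tw(G) ≤ 4. On the other hand G contains the 5-clique {0, 1, 4, 5, 7}. A clique must lie in a single bag of any decomposition, so no decomposition can have width below 4. Hence tw(G) = 4 exactly.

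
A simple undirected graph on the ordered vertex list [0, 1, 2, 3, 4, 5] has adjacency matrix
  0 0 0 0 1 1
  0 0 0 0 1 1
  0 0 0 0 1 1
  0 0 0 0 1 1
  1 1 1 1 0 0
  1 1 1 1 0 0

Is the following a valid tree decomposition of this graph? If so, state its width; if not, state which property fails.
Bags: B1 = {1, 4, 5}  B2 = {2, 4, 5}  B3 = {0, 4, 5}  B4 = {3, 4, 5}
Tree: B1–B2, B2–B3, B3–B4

Every vertex of G appears in some bag (union = {0, 1, 2, 3, 4, 5}); every edge is covered by a bag; and for each vertex v the set of bags containing v is connected in the bag tree. The decomposition is therefore valid. The largest bag has 3 vertices, so the width is 2.

Yes; width 2.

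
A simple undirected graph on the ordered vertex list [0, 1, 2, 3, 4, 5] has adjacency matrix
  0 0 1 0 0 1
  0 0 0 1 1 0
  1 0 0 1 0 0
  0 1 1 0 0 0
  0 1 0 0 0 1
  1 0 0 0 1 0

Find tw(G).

2

A width-2 tree decomposition is:
Bags: B1 = {1, 2, 3}  B2 = {0, 1, 2}  B3 = {0, 1, 5}  B4 = {1, 4, 5}
Tree: B1–B2, B2–B3, B3–B4
Every bag has size at most 3, so the width is 3 − 1 = 2 and tw(G) ≤ 2. The edges 1–3–2–0–5–4–1 form a cycle, so G is not a tree and its treewidth is at least 2. Combining the bounds, tw(G) = 2.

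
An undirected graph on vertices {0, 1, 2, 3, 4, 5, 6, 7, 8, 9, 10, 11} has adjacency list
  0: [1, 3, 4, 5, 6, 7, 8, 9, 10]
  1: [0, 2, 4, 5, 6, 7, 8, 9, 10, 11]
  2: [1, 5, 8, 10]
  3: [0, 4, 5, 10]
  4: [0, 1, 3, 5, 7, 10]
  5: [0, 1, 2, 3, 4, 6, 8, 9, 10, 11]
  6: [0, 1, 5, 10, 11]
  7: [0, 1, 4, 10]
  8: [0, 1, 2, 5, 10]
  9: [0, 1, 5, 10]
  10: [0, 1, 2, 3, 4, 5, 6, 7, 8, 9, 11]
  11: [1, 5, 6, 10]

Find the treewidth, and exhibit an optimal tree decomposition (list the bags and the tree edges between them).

Treewidth 4.
One such decomposition:
Bags: B1 = {0, 1, 5, 6, 10}  B2 = {0, 1, 5, 8, 10}  B3 = {0, 1, 4, 5, 10}  B4 = {0, 1, 4, 7, 10}  B5 = {1, 5, 6, 10, 11}  B6 = {0, 3, 4, 5, 10}  B7 = {0, 1, 5, 9, 10}  B8 = {1, 2, 5, 8, 10}
Tree: B1–B2, B2–B3, B3–B4, B1–B5, B3–B6, B3–B7, B2–B8

The largest bag has 5 vertices, giving width 4; this decomposition certifies tw(G) ≤ 4. For the lower bound, the 5 vertices {0, 1, 5, 8, 10} are pairwise adjacent, and any tree decomposition puts a clique entirely inside one bag — forcing width ≥ 4. Therefore the treewidth is 4.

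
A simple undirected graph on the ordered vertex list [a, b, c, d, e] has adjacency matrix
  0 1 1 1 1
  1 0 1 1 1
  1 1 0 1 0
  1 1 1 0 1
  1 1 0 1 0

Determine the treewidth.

A width-3 tree decomposition is:
Bags: B1 = {a, b, c, d}  B2 = {a, b, d, e}
Tree: B1–B2
Each bag holds 4 vertices, so the decomposition has width 3, which upper-bounds the treewidth. On the other hand G contains the 4-clique {a, b, d, e}. A clique must lie in a single bag of any decomposition, so no decomposition can have width below 3. Hence tw(G) = 3 exactly.

3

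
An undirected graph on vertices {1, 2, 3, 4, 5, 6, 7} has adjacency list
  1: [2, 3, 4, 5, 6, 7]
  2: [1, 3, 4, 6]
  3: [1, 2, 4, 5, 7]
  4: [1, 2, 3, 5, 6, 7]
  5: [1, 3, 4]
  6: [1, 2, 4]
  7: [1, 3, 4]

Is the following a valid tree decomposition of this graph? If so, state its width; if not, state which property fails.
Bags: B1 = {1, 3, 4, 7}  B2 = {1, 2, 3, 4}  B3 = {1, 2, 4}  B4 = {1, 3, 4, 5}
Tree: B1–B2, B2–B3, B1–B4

A tree decomposition must satisfy three properties: every vertex lies in some bag; for every edge, both endpoints lie together in some bag; and for every vertex, the bags containing it form a connected subtree. Here vertex 6 appears in no bag, so the decomposition is invalid.

No — vertex 6 appears in no bag.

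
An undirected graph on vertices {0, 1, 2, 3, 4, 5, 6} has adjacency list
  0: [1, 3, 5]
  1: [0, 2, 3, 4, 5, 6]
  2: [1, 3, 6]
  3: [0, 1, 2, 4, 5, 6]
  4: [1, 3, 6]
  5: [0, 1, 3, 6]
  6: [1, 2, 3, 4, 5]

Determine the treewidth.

3

A width-3 tree decomposition is:
Bags: B1 = {0, 1, 3, 5}  B2 = {1, 3, 5, 6}  B3 = {1, 3, 4, 6}  B4 = {1, 2, 3, 6}
Tree: B1–B2, B2–B3, B3–B4
Each bag holds 4 vertices, so the decomposition has width 3, which upper-bounds the treewidth. For the lower bound, the 4 vertices {0, 1, 3, 5} are pairwise adjacent, and any tree decomposition puts a clique entirely inside one bag — forcing width ≥ 3. The upper and lower bounds meet at 3, so that is the treewidth.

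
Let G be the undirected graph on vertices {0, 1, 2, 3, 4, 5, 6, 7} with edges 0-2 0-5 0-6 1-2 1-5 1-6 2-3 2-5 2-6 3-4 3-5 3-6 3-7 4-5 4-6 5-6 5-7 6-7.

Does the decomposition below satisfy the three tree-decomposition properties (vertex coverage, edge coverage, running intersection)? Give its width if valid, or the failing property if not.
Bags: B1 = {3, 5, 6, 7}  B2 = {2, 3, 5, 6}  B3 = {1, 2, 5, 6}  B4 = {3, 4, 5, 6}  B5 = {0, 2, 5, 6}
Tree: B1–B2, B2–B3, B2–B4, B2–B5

Every vertex of G appears in some bag (union = {0, 1, 2, 3, 4, 5, 6, 7}); every edge is covered by a bag; and for each vertex v the set of bags containing v is connected in the bag tree. The decomposition is therefore valid. The largest bag has 4 vertices, so the width is 3.

Yes; width 3.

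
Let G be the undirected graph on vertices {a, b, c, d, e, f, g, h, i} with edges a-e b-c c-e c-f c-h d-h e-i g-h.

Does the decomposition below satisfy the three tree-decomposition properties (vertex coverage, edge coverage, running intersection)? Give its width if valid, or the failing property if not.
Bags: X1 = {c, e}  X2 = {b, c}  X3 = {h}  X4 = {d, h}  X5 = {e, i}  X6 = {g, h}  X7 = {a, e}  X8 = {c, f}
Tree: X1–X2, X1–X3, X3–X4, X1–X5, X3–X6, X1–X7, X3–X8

No — edge (c,h) lies in no bag.

A tree decomposition must satisfy three properties: every vertex lies in some bag; for every edge, both endpoints lie together in some bag; and for every vertex, the bags containing it form a connected subtree. Here edge (c,h) lies in no bag, so the decomposition is invalid.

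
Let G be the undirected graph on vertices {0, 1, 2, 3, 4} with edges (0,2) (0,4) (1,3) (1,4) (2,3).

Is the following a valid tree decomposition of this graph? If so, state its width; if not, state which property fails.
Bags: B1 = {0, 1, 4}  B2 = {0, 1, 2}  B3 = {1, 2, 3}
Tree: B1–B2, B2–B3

Yes; width 2.

Vertex coverage: the bags together contain {0, 1, 2, 3, 4}, the full vertex set. Edge coverage: each edge of G has both endpoints in at least one bag. Running intersection: for every vertex, the bags containing it form a connected subtree. All three properties hold, so this is a valid tree decomposition of width max|bag| − 1 = 2, and hence tw(G) ≤ 2.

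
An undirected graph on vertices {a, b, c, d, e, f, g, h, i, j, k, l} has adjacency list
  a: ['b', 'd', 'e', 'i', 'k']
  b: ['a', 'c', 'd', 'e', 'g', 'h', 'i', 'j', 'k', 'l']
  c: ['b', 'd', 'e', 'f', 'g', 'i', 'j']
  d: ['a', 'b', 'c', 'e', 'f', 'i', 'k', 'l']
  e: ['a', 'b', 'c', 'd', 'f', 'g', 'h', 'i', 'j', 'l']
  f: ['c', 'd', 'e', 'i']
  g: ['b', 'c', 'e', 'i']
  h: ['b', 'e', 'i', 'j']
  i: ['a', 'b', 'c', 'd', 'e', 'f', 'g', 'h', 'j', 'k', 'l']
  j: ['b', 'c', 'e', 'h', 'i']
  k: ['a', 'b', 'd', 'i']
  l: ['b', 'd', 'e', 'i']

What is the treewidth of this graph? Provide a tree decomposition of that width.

The largest bag has 5 vertices, giving width 4; this decomposition certifies tw(G) ≤ 4. On the other hand G contains the 5-clique {c, d, e, f, i}. A clique must lie in a single bag of any decomposition, so no decomposition can have width below 4. Therefore the treewidth is 4.

Treewidth 4.
Bags: B1 = {b, c, d, e, i}  B2 = {a, b, d, e, i}  B3 = {c, d, e, f, i}  B4 = {a, b, d, i, k}  B5 = {b, c, e, i, j}  B6 = {b, c, e, g, i}  B7 = {b, e, h, i, j}  B8 = {b, d, e, i, l}
Tree: B1–B2, B1–B3, B2–B4, B1–B5, B5–B6, B5–B7, B1–B8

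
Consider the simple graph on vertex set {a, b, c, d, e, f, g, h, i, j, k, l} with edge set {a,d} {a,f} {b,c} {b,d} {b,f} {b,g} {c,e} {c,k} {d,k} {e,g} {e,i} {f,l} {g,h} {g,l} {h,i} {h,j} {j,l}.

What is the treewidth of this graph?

A width-3 tree decomposition is:
Bags: B1 = {a, d, f, k}  B2 = {b, d, f, k}  B3 = {b, c, f, k}  B4 = {b, c, f, l}  B5 = {b, c, g, l}  B6 = {c, e, g, l}  B7 = {e, g, j, l}  B8 = {e, g, h, j}  B9 = {e, h, i, j}
Tree: B1–B2, B2–B3, B3–B4, B4–B5, B5–B6, B6–B7, B7–B8, B8–B9
The largest bag has 4 vertices, giving width 3; this decomposition certifies tw(G) ≤ 3. For the lower bound: the 4 vertex sets {a,d,k}, {f}, {b}, {c,e,g,l} are disjoint, each induces a connected subgraph, and every pair is joined by at least one edge of G. Contracting each set to a single vertex therefore yields K_{4} as a minor, and since treewidth is minor-monotone, tw(G) ≥ tw(K_{4}) = 3. Therefore the treewidth is 3.

3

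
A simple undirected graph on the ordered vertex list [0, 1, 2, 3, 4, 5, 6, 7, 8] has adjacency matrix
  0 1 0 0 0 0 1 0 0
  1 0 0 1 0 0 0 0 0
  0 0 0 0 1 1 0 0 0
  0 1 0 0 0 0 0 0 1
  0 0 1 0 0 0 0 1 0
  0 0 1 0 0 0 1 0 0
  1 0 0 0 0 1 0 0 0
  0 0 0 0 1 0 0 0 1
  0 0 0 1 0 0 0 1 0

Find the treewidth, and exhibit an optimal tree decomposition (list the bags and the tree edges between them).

The largest bag has 3 vertices, giving width 2; this decomposition certifies tw(G) ≤ 2. The edges 2–5–6–0–1–3–8–7–4–2 form a cycle, so G is not a tree and its treewidth is at least 2. Combining the bounds, tw(G) = 2.

Treewidth 2.
One such decomposition:
Bags: B1 = {2, 5, 6}  B2 = {0, 2, 6}  B3 = {0, 1, 2}  B4 = {1, 2, 3}  B5 = {2, 3, 8}  B6 = {2, 7, 8}  B7 = {2, 4, 7}
Tree: B1–B2, B2–B3, B3–B4, B4–B5, B5–B6, B6–B7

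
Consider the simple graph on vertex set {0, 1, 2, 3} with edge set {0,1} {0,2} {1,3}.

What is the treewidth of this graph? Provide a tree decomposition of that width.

Every bag has size at most 2, so the width is 2 − 1 = 1 and tw(G) ≤ 1. G has an edge, so its treewidth is at least 1. Combining the bounds, tw(G) = 1.

Treewidth 1.
One such decomposition:
Bags: B1 = {0, 2}  B2 = {0, 1}  B3 = {1, 3}
Tree: B1–B2, B2–B3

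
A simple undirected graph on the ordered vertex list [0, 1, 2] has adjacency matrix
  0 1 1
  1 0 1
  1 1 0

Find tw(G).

2

A width-2 tree decomposition is:
Bags: B1 = {0, 1, 2}
Tree: (single bag)
A single bag containing all 3 vertices is trivially a valid decomposition of width 2. For the lower bound, the 3 vertices {0, 1, 2} are pairwise adjacent, and any tree decomposition puts a clique entirely inside one bag — forcing width ≥ 2. Therefore the treewidth is 2.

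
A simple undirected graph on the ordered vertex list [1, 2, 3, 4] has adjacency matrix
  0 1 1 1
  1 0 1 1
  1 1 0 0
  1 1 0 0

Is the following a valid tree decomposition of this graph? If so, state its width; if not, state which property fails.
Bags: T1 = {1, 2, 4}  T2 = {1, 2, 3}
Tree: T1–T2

Yes; width 2.

Checking the three conditions: (i) the bags cover all of {1, 2, 3, 4}; (ii) for each edge, some bag contains both endpoints; (iii) the bags containing any fixed vertex form a subtree. All hold, so the decomposition is valid with width 3 − 1 = 2.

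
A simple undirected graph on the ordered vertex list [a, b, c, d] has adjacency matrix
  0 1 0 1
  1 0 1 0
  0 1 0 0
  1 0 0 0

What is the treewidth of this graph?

1

A width-1 tree decomposition is:
Bags: B1 = {b, c}  B2 = {a, b}  B3 = {a, d}
Tree: B1–B2, B2–B3
Every bag has size at most 2, so the width is 2 − 1 = 1 and tw(G) ≤ 1. Since G has at least one edge (e.g. b–c), it is not an edgeless graph, so tw(G) ≥ 1. Therefore the treewidth is 1.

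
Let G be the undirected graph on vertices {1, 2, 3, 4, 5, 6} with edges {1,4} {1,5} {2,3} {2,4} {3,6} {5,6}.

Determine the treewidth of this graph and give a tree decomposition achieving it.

Every bag has size at most 3, so the width is 3 − 1 = 2 and tw(G) ≤ 2. Since 5–1–4–2–3–6–5 is a cycle in G, G is not acyclic. Forests are exactly the graphs of treewidth ≤ 1, so tw(G) ≥ 2. Hence tw(G) = 2 exactly.

Treewidth 2.
Bags: B1 = {1, 4, 5}  B2 = {2, 4, 5}  B3 = {2, 3, 5}  B4 = {3, 5, 6}
Tree: B1–B2, B2–B3, B3–B4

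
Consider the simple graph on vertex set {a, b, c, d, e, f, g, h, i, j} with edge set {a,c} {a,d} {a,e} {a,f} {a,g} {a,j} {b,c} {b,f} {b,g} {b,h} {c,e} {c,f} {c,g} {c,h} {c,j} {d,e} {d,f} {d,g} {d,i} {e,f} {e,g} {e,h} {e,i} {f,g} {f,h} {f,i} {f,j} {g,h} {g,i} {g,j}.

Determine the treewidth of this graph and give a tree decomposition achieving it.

Treewidth 4.
One optimal decomposition is:
Bags: B1 = {a, c, e, f, g}  B2 = {a, c, f, g, j}  B3 = {a, d, e, f, g}  B4 = {c, e, f, g, h}  B5 = {b, c, f, g, h}  B6 = {d, e, f, g, i}
Tree: B1–B2, B1–B3, B1–B4, B4–B5, B3–B6

Every bag has size at most 5, so the width is 5 − 1 = 4 and tw(G) ≤ 4. On the other hand G contains the 5-clique {a, d, e, f, g}. A clique must lie in a single bag of any decomposition, so no decomposition can have width below 4. Therefore the treewidth is 4.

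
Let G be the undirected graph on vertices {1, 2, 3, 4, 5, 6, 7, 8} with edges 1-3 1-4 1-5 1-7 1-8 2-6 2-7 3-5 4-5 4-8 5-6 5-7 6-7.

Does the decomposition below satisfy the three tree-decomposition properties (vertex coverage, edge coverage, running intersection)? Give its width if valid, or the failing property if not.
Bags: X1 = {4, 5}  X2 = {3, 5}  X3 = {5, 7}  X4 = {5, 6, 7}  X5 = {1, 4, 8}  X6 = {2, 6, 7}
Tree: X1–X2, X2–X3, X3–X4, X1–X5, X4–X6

No — edge (1,5) lies in no bag.

A tree decomposition must satisfy three properties: every vertex lies in some bag; for every edge, both endpoints lie together in some bag; and for every vertex, the bags containing it form a connected subtree. Here edge (1,5) lies in no bag, so the decomposition is invalid.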